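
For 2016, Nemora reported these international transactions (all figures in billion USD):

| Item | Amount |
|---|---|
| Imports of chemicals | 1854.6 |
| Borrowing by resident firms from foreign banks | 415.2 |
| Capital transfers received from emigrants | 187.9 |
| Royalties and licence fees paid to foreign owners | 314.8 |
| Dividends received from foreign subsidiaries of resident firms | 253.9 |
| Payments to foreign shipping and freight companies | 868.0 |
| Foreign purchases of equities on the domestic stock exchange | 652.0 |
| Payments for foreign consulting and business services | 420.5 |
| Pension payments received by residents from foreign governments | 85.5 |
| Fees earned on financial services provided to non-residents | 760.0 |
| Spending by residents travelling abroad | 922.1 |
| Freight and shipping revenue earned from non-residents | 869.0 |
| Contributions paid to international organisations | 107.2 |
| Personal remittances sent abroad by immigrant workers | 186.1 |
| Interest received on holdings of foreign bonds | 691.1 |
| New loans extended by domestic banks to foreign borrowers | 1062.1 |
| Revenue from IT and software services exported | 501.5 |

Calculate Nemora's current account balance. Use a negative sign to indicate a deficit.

Goods: -1854.6
Services: 869.0 - 420.5 - 314.8 - 922.1 + 760.0 + 501.5 - 868.0 = -394.9
Primary income: 253.9 + 691.1 = 945.0
Secondary income: 85.5 - 107.2 - 186.1 = -207.8
Current account = (-1854.6) + (-394.9) + 945.0 + (-207.8) = -1512.3
(Excluded from the current account — financial account: borrowing by resident firms from foreign banks 415.2, foreign purchases of equities on the domestic stock exchange 652.0, new loans extended by domestic banks to foreign borrowers 1062.1; capital account: capital transfers received from emigrants 187.9.)

-1512.3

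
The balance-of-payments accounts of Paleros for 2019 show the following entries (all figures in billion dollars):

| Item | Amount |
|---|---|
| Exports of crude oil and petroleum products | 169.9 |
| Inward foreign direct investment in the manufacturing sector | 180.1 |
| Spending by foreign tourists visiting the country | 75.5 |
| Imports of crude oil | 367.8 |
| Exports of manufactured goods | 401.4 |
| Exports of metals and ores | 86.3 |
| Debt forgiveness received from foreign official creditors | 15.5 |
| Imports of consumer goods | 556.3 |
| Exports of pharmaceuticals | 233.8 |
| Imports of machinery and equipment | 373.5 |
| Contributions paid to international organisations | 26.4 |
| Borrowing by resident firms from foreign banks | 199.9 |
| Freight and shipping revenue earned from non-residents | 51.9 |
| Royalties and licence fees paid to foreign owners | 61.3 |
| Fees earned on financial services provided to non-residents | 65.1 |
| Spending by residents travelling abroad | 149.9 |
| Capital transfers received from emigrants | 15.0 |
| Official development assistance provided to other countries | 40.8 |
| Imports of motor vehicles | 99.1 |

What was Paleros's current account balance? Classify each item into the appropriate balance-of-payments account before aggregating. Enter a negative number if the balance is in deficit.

-591.2

Goods: -556.3 + 401.4 + 86.3 - 373.5 + 169.9 - 367.8 + 233.8 - 99.1 = -505.3
Services: 75.5 - 149.9 + 51.9 + 65.1 - 61.3 = -18.7
Secondary income: -26.4 - 40.8 = -67.2
Current account = (-505.3) + (-18.7) + (-67.2) = -591.2
(Excluded from the current account — financial account: inward foreign direct investment in the manufacturing sector 180.1, borrowing by resident firms from foreign banks 199.9; capital account: debt forgiveness received from foreign official creditors 15.5, capital transfers received from emigrants 15.0.)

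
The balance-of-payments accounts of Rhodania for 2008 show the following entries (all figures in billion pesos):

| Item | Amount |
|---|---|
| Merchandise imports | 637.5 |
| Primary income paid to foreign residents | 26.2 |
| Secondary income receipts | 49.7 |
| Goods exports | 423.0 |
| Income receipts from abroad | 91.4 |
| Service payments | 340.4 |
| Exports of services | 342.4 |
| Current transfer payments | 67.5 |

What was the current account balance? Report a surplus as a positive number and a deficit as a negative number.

Goods balance = 423.0 - 637.5 = -214.5
Services balance = 342.4 - 340.4 = 2.0
Trade balance (goods + services) = -214.5 + 2.0 = -212.5
Net primary income = 91.4 - 26.2 = 65.2
Net secondary income = 49.7 - 67.5 = -17.8
Current account = -212.5 + 65.2 + (-17.8) = -165.1

-165.1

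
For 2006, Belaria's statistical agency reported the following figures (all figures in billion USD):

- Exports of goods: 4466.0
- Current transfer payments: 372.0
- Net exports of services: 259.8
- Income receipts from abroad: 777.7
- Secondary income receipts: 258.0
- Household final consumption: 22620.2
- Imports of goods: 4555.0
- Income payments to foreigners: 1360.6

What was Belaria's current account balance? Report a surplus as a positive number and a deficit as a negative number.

-526.1

Goods balance = 4466.0 - 4555.0 = -89.0
Services balance = 259.8
Trade balance (goods + services) = -89.0 + 259.8 = 170.8
Net primary income = 777.7 - 1360.6 = -582.9
Net secondary income = 258.0 - 372.0 = -114.0
Current account = 170.8 + (-582.9) + (-114.0) = -526.1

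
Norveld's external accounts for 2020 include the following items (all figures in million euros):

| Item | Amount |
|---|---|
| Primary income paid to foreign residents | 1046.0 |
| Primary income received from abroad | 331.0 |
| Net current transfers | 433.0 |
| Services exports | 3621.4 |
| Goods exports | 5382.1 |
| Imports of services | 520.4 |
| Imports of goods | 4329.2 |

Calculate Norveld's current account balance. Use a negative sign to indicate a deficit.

Goods balance = 5382.1 - 4329.2 = 1052.9
Services balance = 3621.4 - 520.4 = 3101.0
Trade balance (goods + services) = 1052.9 + 3101.0 = 4153.9
Net primary income = 331.0 - 1046.0 = -715.0
Net secondary income = 433.0
Current account = 4153.9 + (-715.0) + 433.0 = 3871.9

3871.9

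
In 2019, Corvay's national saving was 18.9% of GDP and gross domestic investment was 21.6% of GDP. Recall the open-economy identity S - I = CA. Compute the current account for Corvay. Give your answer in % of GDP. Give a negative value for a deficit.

CA = S - I = 18.9 - 21.6 = -2.7

-2.7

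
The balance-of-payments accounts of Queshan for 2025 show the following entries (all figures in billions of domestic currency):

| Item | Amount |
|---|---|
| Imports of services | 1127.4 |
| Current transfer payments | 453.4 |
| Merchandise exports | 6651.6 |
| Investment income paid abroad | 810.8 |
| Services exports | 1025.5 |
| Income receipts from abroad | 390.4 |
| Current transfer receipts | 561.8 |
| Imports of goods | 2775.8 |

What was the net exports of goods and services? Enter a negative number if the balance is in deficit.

3773.9

Goods balance = 6651.6 - 2775.8 = 3875.8
Services balance = 1025.5 - 1127.4 = -101.9
Trade balance (goods + services) = 3875.8 + (-101.9) = 3773.9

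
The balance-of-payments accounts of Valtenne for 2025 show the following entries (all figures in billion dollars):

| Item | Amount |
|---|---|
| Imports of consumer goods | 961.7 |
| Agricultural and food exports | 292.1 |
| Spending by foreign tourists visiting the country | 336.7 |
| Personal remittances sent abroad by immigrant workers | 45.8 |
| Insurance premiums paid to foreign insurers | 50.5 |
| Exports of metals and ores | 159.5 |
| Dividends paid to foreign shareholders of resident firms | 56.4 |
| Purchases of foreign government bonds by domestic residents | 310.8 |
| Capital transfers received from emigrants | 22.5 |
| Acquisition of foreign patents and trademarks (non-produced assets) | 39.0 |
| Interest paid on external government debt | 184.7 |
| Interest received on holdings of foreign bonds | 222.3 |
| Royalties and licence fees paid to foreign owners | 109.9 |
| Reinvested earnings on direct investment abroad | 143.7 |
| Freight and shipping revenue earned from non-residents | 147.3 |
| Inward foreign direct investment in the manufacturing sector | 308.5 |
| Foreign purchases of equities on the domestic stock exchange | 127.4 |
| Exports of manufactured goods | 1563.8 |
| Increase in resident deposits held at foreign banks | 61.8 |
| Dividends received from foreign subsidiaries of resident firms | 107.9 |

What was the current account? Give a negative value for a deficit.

1564.3

Goods: -961.7 + 1563.8 + 159.5 + 292.1 = 1053.7
Services: 147.3 - 50.5 - 109.9 + 336.7 = 323.6
Primary income: -184.7 + 222.3 + 143.7 + 107.9 - 56.4 = 232.8
Secondary income: -45.8
Current account = 1053.7 + 323.6 + 232.8 + (-45.8) = 1564.3
(Excluded from the current account — financial account: purchases of foreign government bonds by domestic residents 310.8, inward foreign direct investment in the manufacturing sector 308.5, foreign purchases of equities on the domestic stock exchange 127.4, increase in resident deposits held at foreign banks 61.8; capital account: capital transfers received from emigrants 22.5, acquisition of foreign patents and trademarks (non-produced assets) 39.0.)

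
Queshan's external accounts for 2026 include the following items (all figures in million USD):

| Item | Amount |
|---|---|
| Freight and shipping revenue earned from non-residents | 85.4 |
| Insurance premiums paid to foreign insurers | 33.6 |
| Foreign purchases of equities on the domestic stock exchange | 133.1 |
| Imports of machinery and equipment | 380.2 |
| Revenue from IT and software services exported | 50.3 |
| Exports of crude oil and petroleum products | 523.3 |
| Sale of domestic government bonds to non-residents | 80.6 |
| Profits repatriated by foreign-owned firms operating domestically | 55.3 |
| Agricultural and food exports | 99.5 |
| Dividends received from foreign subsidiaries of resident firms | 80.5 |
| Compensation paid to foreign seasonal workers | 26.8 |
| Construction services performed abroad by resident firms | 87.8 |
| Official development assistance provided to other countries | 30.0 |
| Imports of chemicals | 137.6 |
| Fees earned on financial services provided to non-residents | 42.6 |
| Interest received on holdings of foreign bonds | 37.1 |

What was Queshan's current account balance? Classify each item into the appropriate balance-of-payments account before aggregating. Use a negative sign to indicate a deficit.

343.0

Goods: -380.2 + 523.3 - 137.6 + 99.5 = 105.0
Services: 50.3 + 87.8 - 33.6 + 85.4 + 42.6 = 232.5
Primary income: 80.5 + 37.1 - 26.8 - 55.3 = 35.5
Secondary income: -30.0
Current account = 105.0 + 232.5 + 35.5 + (-30.0) = 343.0
(Excluded from the current account — financial account: foreign purchases of equities on the domestic stock exchange 133.1, sale of domestic government bonds to non-residents 80.6.)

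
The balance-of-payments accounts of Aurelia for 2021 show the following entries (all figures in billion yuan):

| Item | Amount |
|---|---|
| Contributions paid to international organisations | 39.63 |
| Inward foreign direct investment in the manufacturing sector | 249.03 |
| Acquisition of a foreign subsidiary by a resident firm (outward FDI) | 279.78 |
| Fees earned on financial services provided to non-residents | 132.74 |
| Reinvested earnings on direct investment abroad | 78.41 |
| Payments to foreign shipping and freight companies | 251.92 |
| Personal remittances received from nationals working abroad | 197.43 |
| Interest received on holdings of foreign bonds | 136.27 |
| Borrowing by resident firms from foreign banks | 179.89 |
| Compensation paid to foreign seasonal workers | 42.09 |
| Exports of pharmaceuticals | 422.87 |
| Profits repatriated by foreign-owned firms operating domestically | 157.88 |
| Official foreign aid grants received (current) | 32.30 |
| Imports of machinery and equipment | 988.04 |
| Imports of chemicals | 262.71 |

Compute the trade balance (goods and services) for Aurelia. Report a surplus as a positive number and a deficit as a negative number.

Goods: -988.04 + 422.87 - 262.71 = -827.88
Services: 132.74 - 251.92 = -119.18
Trade balance = -827.88 + (-119.18) = -947.06
(Excluded from the trade balance — secondary income: contributions paid to international organisations 39.63, personal remittances received from nationals working abroad 197.43, official foreign aid grants received (current) 32.30; financial account: inward foreign direct investment in the manufacturing sector 249.03, acquisition of a foreign subsidiary by a resident firm (outward FDI) 279.78, borrowing by resident firms from foreign banks 179.89; primary income: reinvested earnings on direct investment abroad 78.41, interest received on holdings of foreign bonds 136.27, compensation paid to foreign seasonal workers 42.09, profits repatriated by foreign-owned firms operating domestically 157.88.)

-947.06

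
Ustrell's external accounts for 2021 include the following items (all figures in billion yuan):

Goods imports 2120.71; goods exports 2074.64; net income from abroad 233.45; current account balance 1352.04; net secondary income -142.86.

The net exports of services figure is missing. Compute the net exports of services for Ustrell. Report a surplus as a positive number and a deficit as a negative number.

Current account = goods balance + services balance + net primary income + net secondary income
Sum of the known components = 44.52
Net exports of services = CA - (known components) = 1352.04 - 44.52 = 1307.52

1307.52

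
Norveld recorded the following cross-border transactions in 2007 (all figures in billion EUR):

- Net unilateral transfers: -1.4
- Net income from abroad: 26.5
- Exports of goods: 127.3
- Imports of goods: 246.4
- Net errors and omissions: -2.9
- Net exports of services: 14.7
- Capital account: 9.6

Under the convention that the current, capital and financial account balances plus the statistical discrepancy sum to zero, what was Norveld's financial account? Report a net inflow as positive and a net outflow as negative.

72.6

Goods balance = 127.3 - 246.4 = -119.1
Services balance = 14.7
Trade balance (goods + services) = -119.1 + 14.7 = -104.4
Net primary income = 26.5
Net secondary income = -1.4
Current account = -104.4 + 26.5 + (-1.4) = -79.3
Financial account = -(-79.3 + 9.6 + (-2.9)) = 72.6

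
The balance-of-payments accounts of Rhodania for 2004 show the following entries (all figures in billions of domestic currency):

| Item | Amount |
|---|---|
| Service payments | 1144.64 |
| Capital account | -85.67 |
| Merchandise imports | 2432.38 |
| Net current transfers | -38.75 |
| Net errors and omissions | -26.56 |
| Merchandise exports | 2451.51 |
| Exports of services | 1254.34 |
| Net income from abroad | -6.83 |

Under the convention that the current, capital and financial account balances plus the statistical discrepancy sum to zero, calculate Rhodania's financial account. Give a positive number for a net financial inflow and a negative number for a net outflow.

Goods balance = 2451.51 - 2432.38 = 19.13
Services balance = 1254.34 - 1144.64 = 109.70
Trade balance (goods + services) = 19.13 + 109.70 = 128.83
Net primary income = -6.83
Net secondary income = -38.75
Current account = 128.83 + (-6.83) + (-38.75) = 83.25
Financial account = -(83.25 + (-85.67) + (-26.56)) = 28.98

28.98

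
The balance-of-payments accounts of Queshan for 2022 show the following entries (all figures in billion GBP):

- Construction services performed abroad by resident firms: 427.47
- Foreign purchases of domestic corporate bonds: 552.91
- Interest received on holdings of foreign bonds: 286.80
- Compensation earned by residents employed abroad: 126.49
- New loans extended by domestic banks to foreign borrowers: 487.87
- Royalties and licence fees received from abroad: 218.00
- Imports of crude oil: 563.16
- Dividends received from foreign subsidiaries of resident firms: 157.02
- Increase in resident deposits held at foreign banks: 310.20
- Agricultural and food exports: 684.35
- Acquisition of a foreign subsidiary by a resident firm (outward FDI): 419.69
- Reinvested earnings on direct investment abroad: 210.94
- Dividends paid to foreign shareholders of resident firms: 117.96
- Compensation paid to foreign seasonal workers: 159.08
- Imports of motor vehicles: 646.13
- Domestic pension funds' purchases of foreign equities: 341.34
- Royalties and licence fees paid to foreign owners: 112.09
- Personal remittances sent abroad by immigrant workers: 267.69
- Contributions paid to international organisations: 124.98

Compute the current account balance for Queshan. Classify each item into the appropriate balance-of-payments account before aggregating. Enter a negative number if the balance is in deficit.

119.98

Goods: -646.13 + 684.35 - 563.16 = -524.94
Services: -112.09 + 427.47 + 218.00 = 533.38
Primary income: -117.96 - 159.08 + 210.94 + 286.80 + 157.02 + 126.49 = 504.21
Secondary income: -124.98 - 267.69 = -392.67
Current account = (-524.94) + 533.38 + 504.21 + (-392.67) = 119.98
(Excluded from the current account — financial account: foreign purchases of domestic corporate bonds 552.91, new loans extended by domestic banks to foreign borrowers 487.87, increase in resident deposits held at foreign banks 310.20, acquisition of a foreign subsidiary by a resident firm (outward FDI) 419.69, domestic pension funds' purchases of foreign equities 341.34.)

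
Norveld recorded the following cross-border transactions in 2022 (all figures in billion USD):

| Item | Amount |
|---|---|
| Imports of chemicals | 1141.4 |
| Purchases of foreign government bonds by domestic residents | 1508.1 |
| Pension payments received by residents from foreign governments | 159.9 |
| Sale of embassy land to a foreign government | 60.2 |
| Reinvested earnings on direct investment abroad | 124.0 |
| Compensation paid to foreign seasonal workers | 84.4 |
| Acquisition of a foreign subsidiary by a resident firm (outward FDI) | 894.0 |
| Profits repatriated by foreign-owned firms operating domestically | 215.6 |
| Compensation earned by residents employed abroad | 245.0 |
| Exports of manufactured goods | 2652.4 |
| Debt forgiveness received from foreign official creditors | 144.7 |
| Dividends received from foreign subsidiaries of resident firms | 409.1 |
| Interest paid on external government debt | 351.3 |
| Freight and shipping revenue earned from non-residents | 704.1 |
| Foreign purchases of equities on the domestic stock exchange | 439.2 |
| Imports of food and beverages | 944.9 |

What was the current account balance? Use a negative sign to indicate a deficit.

Goods: 2652.4 - 944.9 - 1141.4 = 566.1
Services: 704.1
Primary income: 124.0 - 351.3 + 245.0 - 84.4 - 215.6 + 409.1 = 126.8
Secondary income: 159.9
Current account = 566.1 + 704.1 + 126.8 + 159.9 = 1556.9
(Excluded from the current account — financial account: purchases of foreign government bonds by domestic residents 1508.1, acquisition of a foreign subsidiary by a resident firm (outward FDI) 894.0, foreign purchases of equities on the domestic stock exchange 439.2; capital account: sale of embassy land to a foreign government 60.2, debt forgiveness received from foreign official creditors 144.7.)

1556.9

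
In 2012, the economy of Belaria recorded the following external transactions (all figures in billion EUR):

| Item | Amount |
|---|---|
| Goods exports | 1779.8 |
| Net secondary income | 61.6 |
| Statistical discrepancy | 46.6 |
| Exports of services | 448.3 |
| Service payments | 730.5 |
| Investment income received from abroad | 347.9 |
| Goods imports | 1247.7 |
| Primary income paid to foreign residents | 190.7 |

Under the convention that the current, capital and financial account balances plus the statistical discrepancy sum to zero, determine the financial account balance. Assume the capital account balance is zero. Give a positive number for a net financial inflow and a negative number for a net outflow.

-515.3

Goods balance = 1779.8 - 1247.7 = 532.1
Services balance = 448.3 - 730.5 = -282.2
Trade balance (goods + services) = 532.1 + (-282.2) = 249.9
Net primary income = 347.9 - 190.7 = 157.2
Net secondary income = 61.6
Current account = 249.9 + 157.2 + 61.6 = 468.7
Financial account = -(468.7 + 46.6) = -515.3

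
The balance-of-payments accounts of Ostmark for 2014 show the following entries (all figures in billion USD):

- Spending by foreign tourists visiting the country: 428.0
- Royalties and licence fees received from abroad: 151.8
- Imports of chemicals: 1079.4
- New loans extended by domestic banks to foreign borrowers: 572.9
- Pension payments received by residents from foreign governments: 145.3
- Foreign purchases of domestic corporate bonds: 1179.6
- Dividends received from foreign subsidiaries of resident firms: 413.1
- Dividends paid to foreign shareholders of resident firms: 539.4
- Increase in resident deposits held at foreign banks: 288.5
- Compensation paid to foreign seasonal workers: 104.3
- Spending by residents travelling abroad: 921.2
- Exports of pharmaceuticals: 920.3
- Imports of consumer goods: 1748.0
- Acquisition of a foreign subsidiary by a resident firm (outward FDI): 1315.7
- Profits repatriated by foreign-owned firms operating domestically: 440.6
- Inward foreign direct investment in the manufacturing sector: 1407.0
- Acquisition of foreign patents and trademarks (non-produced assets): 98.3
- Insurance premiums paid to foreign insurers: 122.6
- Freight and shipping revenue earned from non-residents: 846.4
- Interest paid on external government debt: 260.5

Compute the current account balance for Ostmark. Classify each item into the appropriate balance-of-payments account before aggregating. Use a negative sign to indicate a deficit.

Goods: -1079.4 - 1748.0 + 920.3 = -1907.1
Services: 428.0 - 921.2 + 846.4 - 122.6 + 151.8 = 382.4
Primary income: -104.3 - 539.4 + 413.1 - 440.6 - 260.5 = -931.7
Secondary income: 145.3
Current account = (-1907.1) + 382.4 + (-931.7) + 145.3 = -2311.1
(Excluded from the current account — financial account: new loans extended by domestic banks to foreign borrowers 572.9, foreign purchases of domestic corporate bonds 1179.6, increase in resident deposits held at foreign banks 288.5, acquisition of a foreign subsidiary by a resident firm (outward FDI) 1315.7, inward foreign direct investment in the manufacturing sector 1407.0; capital account: acquisition of foreign patents and trademarks (non-produced assets) 98.3.)

-2311.1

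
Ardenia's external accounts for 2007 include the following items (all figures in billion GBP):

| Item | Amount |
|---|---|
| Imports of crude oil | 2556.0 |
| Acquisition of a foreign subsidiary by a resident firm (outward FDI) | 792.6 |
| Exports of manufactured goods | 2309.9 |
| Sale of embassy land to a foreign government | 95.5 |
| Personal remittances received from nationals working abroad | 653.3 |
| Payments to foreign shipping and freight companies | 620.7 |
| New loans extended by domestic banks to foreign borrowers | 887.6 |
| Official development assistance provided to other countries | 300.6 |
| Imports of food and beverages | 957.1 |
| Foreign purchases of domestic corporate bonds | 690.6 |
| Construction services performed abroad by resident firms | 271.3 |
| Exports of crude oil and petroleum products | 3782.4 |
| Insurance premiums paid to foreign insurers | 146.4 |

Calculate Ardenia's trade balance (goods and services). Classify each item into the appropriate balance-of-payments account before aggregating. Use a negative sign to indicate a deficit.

Goods: 2309.9 - 2556.0 + 3782.4 - 957.1 = 2579.2
Services: -146.4 + 271.3 - 620.7 = -495.8
Trade balance = 2579.2 + (-495.8) = 2083.4
(Excluded from the trade balance — financial account: acquisition of a foreign subsidiary by a resident firm (outward FDI) 792.6, new loans extended by domestic banks to foreign borrowers 887.6, foreign purchases of domestic corporate bonds 690.6; capital account: sale of embassy land to a foreign government 95.5; secondary income: personal remittances received from nationals working abroad 653.3, official development assistance provided to other countries 300.6.)

2083.4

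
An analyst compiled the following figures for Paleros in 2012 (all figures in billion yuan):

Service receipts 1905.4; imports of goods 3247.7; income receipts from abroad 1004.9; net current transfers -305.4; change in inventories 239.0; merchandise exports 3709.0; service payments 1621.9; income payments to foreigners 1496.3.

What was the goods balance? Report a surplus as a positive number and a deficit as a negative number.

Goods balance = 3709.0 - 3247.7 = 461.3

461.3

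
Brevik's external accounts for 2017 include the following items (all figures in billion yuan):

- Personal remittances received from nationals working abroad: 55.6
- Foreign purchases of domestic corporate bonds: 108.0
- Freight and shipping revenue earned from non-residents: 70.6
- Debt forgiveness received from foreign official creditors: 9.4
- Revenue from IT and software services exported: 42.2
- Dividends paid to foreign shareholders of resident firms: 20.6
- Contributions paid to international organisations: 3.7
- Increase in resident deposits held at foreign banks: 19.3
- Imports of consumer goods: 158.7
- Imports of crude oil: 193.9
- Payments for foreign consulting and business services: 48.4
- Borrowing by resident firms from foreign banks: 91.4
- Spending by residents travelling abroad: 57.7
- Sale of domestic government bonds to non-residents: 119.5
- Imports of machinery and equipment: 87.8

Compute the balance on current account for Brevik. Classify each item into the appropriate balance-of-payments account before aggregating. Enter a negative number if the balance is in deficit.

Goods: -158.7 - 193.9 - 87.8 = -440.4
Services: -48.4 - 57.7 + 70.6 + 42.2 = 6.7
Primary income: -20.6
Secondary income: -3.7 + 55.6 = 51.9
Current account = (-440.4) + 6.7 + (-20.6) + 51.9 = -402.4
(Excluded from the current account — financial account: foreign purchases of domestic corporate bonds 108.0, increase in resident deposits held at foreign banks 19.3, borrowing by resident firms from foreign banks 91.4, sale of domestic government bonds to non-residents 119.5; capital account: debt forgiveness received from foreign official creditors 9.4.)

-402.4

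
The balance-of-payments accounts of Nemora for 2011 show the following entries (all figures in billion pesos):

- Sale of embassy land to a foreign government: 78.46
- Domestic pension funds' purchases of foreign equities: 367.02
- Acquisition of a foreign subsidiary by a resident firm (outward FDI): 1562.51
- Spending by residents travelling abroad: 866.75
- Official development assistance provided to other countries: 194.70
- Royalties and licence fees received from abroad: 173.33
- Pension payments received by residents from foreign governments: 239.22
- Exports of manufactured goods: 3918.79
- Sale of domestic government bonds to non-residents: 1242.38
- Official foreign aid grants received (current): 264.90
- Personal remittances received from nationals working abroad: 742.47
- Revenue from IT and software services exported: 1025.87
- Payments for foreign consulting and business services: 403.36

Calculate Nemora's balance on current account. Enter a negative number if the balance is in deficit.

Goods: 3918.79
Services: -866.75 - 403.36 + 1025.87 + 173.33 = -70.91
Secondary income: 264.90 - 194.70 + 239.22 + 742.47 = 1051.89
Current account = 3918.79 + (-70.91) + 1051.89 = 4899.77
(Excluded from the current account — capital account: sale of embassy land to a foreign government 78.46; financial account: domestic pension funds' purchases of foreign equities 367.02, acquisition of a foreign subsidiary by a resident firm (outward FDI) 1562.51, sale of domestic government bonds to non-residents 1242.38.)

4899.77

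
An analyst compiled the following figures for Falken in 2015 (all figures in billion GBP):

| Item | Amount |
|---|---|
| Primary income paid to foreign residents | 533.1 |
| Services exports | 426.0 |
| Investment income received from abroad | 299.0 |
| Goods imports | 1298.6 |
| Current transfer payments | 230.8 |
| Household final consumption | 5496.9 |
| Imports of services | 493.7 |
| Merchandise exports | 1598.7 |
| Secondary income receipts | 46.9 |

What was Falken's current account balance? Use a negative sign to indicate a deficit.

-185.6

Goods balance = 1598.7 - 1298.6 = 300.1
Services balance = 426.0 - 493.7 = -67.7
Trade balance (goods + services) = 300.1 + (-67.7) = 232.4
Net primary income = 299.0 - 533.1 = -234.1
Net secondary income = 46.9 - 230.8 = -183.9
Current account = 232.4 + (-234.1) + (-183.9) = -185.6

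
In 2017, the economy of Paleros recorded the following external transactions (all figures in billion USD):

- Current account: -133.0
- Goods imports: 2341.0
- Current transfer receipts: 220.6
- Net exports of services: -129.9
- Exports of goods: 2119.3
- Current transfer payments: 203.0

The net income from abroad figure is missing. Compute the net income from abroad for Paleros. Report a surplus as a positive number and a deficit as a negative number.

201.0

Current account = goods balance + services balance + net primary income + net secondary income
Sum of the known components = -334.0
Net income from abroad = CA - (known components) = -133.0 - (-334.0) = 201.0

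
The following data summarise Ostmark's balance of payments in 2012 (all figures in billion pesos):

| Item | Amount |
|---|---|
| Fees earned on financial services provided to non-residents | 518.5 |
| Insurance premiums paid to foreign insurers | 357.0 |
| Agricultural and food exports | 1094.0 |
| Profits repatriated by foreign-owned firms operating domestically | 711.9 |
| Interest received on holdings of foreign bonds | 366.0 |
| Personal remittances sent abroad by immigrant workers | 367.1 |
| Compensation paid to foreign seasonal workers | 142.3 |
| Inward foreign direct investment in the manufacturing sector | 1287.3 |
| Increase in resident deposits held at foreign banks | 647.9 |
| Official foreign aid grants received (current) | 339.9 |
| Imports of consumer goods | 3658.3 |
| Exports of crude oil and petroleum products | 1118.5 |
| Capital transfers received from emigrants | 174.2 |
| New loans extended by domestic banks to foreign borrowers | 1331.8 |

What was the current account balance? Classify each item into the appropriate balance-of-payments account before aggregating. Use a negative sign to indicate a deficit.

-1799.7

Goods: 1094.0 - 3658.3 + 1118.5 = -1445.8
Services: -357.0 + 518.5 = 161.5
Primary income: -142.3 + 366.0 - 711.9 = -488.2
Secondary income: -367.1 + 339.9 = -27.2
Current account = (-1445.8) + 161.5 + (-488.2) + (-27.2) = -1799.7
(Excluded from the current account — financial account: inward foreign direct investment in the manufacturing sector 1287.3, increase in resident deposits held at foreign banks 647.9, new loans extended by domestic banks to foreign borrowers 1331.8; capital account: capital transfers received from emigrants 174.2.)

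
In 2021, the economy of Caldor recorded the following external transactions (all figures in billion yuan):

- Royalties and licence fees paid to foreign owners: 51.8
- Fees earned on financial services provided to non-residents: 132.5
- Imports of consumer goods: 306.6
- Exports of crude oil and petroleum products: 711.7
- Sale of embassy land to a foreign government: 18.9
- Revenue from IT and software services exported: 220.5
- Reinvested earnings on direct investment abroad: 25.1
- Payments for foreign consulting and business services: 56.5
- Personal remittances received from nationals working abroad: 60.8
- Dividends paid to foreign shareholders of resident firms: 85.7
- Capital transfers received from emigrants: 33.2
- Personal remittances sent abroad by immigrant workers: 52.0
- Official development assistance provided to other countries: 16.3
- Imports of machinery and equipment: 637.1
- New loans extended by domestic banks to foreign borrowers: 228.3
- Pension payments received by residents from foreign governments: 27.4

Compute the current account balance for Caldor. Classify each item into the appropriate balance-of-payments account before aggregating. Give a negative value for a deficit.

-28.0

Goods: -637.1 + 711.7 - 306.6 = -232.0
Services: 132.5 - 51.8 - 56.5 + 220.5 = 244.7
Primary income: -85.7 + 25.1 = -60.6
Secondary income: -52.0 - 16.3 + 27.4 + 60.8 = 19.9
Current account = (-232.0) + 244.7 + (-60.6) + 19.9 = -28.0
(Excluded from the current account — capital account: sale of embassy land to a foreign government 18.9, capital transfers received from emigrants 33.2; financial account: new loans extended by domestic banks to foreign borrowers 228.3.)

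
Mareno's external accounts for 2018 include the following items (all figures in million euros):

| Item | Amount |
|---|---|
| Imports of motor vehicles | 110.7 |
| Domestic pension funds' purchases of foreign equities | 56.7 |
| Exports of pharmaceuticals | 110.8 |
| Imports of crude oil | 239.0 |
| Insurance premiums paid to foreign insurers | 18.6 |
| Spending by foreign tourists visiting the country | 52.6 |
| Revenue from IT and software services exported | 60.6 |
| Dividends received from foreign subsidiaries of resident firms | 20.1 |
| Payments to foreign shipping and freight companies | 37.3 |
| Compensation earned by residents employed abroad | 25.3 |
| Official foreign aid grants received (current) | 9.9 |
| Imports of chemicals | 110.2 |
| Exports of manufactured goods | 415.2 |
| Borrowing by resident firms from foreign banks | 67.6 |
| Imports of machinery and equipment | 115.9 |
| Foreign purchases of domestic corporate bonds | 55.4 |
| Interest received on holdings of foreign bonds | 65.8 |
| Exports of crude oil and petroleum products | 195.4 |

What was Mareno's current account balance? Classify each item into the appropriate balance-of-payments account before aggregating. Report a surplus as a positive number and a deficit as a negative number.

324.0

Goods: -115.9 + 110.8 - 239.0 - 110.7 + 195.4 - 110.2 + 415.2 = 145.6
Services: 52.6 - 18.6 + 60.6 - 37.3 = 57.3
Primary income: 25.3 + 20.1 + 65.8 = 111.2
Secondary income: 9.9
Current account = 145.6 + 57.3 + 111.2 + 9.9 = 324.0
(Excluded from the current account — financial account: domestic pension funds' purchases of foreign equities 56.7, borrowing by resident firms from foreign banks 67.6, foreign purchases of domestic corporate bonds 55.4.)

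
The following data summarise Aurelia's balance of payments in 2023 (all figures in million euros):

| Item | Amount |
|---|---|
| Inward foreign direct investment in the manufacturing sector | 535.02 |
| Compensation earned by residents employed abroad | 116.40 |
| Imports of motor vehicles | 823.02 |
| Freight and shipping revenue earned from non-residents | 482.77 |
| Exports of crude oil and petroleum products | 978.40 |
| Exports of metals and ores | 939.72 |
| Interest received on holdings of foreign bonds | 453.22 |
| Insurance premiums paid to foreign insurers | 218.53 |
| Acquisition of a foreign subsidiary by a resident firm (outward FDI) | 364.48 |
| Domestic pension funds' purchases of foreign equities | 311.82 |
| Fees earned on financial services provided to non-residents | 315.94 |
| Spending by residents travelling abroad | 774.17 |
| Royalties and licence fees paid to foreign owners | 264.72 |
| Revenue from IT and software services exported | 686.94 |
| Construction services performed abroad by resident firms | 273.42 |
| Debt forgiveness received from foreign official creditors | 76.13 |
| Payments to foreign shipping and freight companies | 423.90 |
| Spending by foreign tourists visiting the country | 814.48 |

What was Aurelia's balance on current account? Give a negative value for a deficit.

Goods: 978.40 - 823.02 + 939.72 = 1095.10
Services: 686.94 - 423.90 + 273.42 - 218.53 - 774.17 + 315.94 + 814.48 + 482.77 - 264.72 = 892.23
Primary income: 453.22 + 116.40 = 569.62
Current account = 1095.10 + 892.23 + 569.62 = 2556.95
(Excluded from the current account — financial account: inward foreign direct investment in the manufacturing sector 535.02, acquisition of a foreign subsidiary by a resident firm (outward FDI) 364.48, domestic pension funds' purchases of foreign equities 311.82; capital account: debt forgiveness received from foreign official creditors 76.13.)

2556.95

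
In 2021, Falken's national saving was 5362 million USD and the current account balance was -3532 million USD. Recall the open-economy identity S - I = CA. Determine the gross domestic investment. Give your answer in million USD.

S - I = CA (net lending to the rest of the world).
I = S - CA = 5362 - (-3532) = 8894

8894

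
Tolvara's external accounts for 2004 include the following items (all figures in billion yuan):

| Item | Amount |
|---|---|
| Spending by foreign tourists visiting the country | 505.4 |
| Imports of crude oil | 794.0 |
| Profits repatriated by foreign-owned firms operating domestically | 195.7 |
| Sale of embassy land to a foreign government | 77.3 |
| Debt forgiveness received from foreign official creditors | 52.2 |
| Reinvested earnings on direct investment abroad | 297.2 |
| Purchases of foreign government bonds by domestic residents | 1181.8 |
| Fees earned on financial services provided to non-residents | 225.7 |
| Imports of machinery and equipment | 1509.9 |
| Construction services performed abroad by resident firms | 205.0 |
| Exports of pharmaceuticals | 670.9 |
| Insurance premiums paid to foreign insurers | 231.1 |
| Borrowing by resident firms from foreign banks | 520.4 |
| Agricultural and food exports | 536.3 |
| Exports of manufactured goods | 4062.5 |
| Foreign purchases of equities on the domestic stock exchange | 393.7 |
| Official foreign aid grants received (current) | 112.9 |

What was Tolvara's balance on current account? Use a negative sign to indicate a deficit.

3885.2

Goods: 4062.5 + 536.3 + 670.9 - 1509.9 - 794.0 = 2965.8
Services: 505.4 - 231.1 + 205.0 + 225.7 = 705.0
Primary income: -195.7 + 297.2 = 101.5
Secondary income: 112.9
Current account = 2965.8 + 705.0 + 101.5 + 112.9 = 3885.2
(Excluded from the current account — capital account: sale of embassy land to a foreign government 77.3, debt forgiveness received from foreign official creditors 52.2; financial account: purchases of foreign government bonds by domestic residents 1181.8, borrowing by resident firms from foreign banks 520.4, foreign purchases of equities on the domestic stock exchange 393.7.)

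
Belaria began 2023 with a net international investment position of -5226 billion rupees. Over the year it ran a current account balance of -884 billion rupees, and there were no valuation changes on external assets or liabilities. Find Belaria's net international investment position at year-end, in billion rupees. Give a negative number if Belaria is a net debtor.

-6110

With no valuation effects, change in NIIP = current account = -884
End-of-year NIIP = -5226 + (-884) = -6110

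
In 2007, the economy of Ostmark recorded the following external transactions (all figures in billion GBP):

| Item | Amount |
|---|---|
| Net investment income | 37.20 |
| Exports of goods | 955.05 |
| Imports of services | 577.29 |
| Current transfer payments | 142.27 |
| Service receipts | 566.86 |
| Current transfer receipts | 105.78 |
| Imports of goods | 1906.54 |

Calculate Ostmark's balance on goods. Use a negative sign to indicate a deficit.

-951.49

Goods balance = 955.05 - 1906.54 = -951.49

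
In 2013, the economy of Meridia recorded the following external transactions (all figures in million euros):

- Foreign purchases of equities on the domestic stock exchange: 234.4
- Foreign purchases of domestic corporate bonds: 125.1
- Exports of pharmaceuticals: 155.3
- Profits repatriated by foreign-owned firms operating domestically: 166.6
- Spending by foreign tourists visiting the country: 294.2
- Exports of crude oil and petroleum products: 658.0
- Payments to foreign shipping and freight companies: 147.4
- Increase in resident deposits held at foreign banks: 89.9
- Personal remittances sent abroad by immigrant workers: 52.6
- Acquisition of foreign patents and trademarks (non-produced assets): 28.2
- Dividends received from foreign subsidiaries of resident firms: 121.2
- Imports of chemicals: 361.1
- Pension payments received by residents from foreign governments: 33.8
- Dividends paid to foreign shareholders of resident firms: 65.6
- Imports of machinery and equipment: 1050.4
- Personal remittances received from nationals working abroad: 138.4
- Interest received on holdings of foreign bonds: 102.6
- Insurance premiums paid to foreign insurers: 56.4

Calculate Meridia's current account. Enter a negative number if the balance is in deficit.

-396.6

Goods: -361.1 + 155.3 - 1050.4 + 658.0 = -598.2
Services: 294.2 - 56.4 - 147.4 = 90.4
Primary income: -65.6 + 121.2 + 102.6 - 166.6 = -8.4
Secondary income: 138.4 - 52.6 + 33.8 = 119.6
Current account = (-598.2) + 90.4 + (-8.4) + 119.6 = -396.6
(Excluded from the current account — financial account: foreign purchases of equities on the domestic stock exchange 234.4, foreign purchases of domestic corporate bonds 125.1, increase in resident deposits held at foreign banks 89.9; capital account: acquisition of foreign patents and trademarks (non-produced assets) 28.2.)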